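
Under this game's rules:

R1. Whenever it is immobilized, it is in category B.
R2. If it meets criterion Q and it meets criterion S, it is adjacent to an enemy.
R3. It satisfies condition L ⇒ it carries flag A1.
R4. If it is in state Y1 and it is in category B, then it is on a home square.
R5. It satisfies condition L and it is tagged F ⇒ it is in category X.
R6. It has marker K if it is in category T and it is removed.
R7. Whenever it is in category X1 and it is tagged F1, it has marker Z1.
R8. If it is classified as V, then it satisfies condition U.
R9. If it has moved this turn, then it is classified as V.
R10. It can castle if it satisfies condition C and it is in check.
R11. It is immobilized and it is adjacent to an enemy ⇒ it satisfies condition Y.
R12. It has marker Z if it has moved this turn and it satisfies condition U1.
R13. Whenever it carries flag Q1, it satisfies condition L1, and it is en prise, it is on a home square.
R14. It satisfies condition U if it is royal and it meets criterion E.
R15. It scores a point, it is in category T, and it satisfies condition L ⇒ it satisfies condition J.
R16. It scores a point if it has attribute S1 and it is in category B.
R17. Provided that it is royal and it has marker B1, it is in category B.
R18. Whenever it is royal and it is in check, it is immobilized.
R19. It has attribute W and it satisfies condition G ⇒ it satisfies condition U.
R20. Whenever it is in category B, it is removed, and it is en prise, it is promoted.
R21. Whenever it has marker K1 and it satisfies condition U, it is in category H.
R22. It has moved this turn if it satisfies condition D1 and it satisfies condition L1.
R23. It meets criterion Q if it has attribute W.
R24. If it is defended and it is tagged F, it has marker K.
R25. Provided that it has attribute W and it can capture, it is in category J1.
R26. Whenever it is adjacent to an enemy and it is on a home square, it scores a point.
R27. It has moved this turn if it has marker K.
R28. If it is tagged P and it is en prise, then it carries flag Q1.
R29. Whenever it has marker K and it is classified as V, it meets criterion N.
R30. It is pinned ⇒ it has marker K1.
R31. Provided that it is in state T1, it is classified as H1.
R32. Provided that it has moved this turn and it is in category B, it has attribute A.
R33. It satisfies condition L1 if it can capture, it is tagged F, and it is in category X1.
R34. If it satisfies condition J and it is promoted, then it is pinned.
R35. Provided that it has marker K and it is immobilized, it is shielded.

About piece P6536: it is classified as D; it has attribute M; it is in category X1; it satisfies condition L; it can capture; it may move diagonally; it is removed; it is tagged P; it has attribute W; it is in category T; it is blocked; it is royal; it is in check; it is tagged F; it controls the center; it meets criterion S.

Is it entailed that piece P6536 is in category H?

Forward chaining from the given facts derives: carries flag A1, is in category X, has marker K, is immobilized, meets criterion Q, is in category J1, has moved this turn, satisfies condition L1, is shielded, is in category B, is adjacent to an enemy, is classified as V, satisfies condition Y, meets criterion N, has attribute A, satisfies condition U.
The only rule concluding "it is in category H" is R21, which needs "it has marker K1"; that is never established.

No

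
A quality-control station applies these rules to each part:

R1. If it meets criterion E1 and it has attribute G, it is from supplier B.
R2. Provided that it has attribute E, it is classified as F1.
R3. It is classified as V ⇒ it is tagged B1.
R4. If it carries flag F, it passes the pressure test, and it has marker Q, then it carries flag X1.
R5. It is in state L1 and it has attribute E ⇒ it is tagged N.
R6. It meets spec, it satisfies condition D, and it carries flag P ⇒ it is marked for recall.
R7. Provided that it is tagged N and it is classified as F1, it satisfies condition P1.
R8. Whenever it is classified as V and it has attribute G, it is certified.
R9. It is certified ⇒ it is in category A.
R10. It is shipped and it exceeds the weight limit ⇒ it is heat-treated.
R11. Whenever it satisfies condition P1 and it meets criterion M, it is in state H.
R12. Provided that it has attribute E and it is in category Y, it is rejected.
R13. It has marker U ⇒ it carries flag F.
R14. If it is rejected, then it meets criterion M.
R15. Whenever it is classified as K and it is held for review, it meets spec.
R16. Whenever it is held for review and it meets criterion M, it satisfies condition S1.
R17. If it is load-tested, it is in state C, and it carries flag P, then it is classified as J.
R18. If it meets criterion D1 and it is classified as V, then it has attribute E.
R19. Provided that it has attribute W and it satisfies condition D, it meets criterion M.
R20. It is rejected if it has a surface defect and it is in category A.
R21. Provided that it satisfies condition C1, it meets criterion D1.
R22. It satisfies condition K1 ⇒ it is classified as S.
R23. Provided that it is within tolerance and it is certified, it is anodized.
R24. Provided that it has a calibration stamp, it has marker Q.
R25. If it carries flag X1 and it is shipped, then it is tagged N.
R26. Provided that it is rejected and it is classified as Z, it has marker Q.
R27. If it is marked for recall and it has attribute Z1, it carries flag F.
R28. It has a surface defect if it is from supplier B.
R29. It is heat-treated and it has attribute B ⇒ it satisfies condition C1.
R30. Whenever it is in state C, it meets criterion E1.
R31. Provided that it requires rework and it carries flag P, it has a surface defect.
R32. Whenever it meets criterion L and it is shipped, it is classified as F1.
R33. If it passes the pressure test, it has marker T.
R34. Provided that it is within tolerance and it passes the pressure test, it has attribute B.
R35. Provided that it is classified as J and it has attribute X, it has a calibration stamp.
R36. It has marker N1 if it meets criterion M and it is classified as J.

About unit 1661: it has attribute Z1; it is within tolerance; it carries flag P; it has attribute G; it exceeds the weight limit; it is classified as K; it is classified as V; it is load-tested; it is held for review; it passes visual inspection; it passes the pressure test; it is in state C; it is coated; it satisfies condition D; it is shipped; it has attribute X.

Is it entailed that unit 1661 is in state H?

Yes

By R8 (it is classified as V, it has attribute G): it is certified.
By R9 (it is certified): it is in category A.
By R10 (it is shipped, it exceeds the weight limit): it is heat-treated.
By R15 (it is classified as K, it is held for review): it meets spec.
By R17 (it is load-tested, it is in state C, it carries flag P): it is classified as J.
By R30 (it is in state C): it meets criterion E1.
By R34 (it is within tolerance, it passes the pressure test): it has attribute B.
By R35 (it is classified as J, it has attribute X): it has a calibration stamp.
By R1 (it meets criterion E1, it has attribute G): it is from supplier B.
By R6 (it meets spec, it satisfies condition D, it carries flag P): it is marked for recall.
By R24 (it has a calibration stamp): it has marker Q.
By R27 (it is marked for recall, it has attribute Z1): it carries flag F.
By R28 (it is from supplier B): it has a surface defect.
By R29 (it is heat-treated, it has attribute B): it satisfies condition C1.
By R4 (it carries flag F, it passes the pressure test, it has marker Q): it carries flag X1.
By R20 (it has a surface defect, it is in category A): it is rejected.
By R21 (it satisfies condition C1): it meets criterion D1.
By R25 (it carries flag X1, it is shipped): it is tagged N.
By R14 (it is rejected): it meets criterion M.
By R18 (it meets criterion D1, it is classified as V): it has attribute E.
By R2 (it has attribute E): it is classified as F1.
By R7 (it is tagged N, it is classified as F1): it satisfies condition P1.
By R11 (it satisfies condition P1, it meets criterion M): it is in state H.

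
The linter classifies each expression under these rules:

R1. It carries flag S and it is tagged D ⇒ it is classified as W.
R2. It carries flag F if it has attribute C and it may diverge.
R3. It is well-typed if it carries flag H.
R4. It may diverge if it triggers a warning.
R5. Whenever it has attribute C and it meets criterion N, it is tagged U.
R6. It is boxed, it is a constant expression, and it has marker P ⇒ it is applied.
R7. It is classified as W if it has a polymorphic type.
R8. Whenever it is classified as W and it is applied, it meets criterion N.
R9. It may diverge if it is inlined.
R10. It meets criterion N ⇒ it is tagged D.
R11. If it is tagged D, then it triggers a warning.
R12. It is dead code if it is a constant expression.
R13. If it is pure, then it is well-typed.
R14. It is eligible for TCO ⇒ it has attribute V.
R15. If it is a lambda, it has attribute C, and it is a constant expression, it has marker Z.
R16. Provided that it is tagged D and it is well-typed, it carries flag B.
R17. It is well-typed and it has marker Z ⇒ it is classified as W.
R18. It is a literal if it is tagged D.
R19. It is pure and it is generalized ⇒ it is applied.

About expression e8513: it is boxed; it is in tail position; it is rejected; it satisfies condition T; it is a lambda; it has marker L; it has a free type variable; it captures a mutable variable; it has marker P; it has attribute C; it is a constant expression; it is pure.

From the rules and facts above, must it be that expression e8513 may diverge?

Yes

By R6 (it is boxed, it is a constant expression, it has marker P): it is applied.
By R13 (it is pure): it is well-typed.
By R15 (it is a lambda, it has attribute C, it is a constant expression): it has marker Z.
By R17 (it is well-typed, it has marker Z): it is classified as W.
By R8 (it is classified as W, it is applied): it meets criterion N.
By R10 (it meets criterion N): it is tagged D.
By R11 (it is tagged D): it triggers a warning.
By R4 (it triggers a warning): it may diverge.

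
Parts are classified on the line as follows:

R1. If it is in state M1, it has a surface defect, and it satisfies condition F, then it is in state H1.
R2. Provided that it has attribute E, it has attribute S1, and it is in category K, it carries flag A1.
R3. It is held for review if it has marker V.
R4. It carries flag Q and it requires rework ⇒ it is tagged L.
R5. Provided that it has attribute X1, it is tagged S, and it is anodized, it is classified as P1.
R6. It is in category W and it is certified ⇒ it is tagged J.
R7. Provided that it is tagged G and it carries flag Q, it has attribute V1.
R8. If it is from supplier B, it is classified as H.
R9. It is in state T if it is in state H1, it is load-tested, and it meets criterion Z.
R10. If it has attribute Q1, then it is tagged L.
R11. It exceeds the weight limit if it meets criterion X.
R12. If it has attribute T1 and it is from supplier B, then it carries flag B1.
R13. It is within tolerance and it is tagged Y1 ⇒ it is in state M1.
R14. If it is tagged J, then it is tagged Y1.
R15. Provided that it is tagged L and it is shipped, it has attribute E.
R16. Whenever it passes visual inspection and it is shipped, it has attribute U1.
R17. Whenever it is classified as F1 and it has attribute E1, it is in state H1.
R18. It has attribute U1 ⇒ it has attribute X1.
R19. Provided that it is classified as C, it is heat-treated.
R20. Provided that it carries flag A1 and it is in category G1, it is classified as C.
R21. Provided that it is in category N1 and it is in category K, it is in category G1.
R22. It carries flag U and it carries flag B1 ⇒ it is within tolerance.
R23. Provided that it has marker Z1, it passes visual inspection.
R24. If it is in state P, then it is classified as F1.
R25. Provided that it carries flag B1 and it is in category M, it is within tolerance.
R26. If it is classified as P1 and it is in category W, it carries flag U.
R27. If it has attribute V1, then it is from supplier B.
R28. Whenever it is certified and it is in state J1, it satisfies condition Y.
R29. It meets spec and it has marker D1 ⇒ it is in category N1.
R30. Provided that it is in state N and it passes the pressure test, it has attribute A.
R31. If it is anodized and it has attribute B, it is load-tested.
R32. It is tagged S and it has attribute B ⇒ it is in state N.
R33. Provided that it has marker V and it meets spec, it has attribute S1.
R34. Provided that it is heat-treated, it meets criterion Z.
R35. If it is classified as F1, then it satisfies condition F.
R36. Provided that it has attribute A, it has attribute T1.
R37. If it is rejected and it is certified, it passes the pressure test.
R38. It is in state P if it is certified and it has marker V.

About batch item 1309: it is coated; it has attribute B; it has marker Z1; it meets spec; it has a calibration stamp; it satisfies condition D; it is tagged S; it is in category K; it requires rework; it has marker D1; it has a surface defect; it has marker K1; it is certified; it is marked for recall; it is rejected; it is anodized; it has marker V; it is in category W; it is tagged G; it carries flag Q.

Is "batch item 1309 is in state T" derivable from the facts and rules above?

Forward chaining from the given facts derives: is held for review, is tagged L, is tagged J, has attribute V1, is tagged Y1, passes visual inspection, is from supplier B, is in category N1, is load-tested, is in state N, has attribute S1, passes the pressure test, is in state P, is classified as H, is in category G1, is classified as F1, has attribute A, satisfies condition F, has attribute T1, carries flag B1.
The only rule concluding "it is in state T" is R9, which needs "it is in state H1"; that is never established.

No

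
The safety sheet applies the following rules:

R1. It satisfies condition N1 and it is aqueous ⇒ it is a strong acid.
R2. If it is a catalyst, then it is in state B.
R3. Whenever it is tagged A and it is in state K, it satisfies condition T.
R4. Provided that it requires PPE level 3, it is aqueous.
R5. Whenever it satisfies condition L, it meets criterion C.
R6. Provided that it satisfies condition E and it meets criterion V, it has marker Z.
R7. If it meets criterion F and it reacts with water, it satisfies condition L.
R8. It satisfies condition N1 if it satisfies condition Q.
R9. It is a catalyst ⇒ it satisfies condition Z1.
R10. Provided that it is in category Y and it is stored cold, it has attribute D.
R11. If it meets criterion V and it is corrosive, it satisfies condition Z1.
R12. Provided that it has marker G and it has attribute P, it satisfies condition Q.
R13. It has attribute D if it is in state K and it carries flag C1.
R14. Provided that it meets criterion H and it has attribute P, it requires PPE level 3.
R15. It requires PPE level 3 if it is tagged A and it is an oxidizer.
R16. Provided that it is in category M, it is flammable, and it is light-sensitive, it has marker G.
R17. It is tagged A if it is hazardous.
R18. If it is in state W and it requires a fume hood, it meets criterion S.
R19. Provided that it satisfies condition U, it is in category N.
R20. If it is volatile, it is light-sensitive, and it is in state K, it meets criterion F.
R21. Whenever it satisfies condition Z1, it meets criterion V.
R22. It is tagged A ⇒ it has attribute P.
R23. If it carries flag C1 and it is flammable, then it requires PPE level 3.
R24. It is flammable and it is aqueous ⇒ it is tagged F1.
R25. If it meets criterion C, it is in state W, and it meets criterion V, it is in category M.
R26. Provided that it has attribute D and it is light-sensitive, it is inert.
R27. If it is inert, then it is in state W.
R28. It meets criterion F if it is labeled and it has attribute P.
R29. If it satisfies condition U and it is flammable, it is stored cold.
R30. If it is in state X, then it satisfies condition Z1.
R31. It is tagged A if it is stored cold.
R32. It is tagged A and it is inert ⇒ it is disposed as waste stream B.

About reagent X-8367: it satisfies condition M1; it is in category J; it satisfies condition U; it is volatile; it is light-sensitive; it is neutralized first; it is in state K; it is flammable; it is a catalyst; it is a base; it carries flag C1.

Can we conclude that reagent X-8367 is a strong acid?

Forward chaining from the given facts derives: is in state B, satisfies condition Z1, has attribute D, is in category N, meets criterion F, meets criterion V, requires PPE level 3, is inert, is in state W, is stored cold, is tagged A, is disposed as waste stream B, satisfies condition T, is aqueous, has attribute P, is tagged F1.
The only rule concluding "it is a strong acid" is R1, which needs "it satisfies condition N1"; that is never established.

No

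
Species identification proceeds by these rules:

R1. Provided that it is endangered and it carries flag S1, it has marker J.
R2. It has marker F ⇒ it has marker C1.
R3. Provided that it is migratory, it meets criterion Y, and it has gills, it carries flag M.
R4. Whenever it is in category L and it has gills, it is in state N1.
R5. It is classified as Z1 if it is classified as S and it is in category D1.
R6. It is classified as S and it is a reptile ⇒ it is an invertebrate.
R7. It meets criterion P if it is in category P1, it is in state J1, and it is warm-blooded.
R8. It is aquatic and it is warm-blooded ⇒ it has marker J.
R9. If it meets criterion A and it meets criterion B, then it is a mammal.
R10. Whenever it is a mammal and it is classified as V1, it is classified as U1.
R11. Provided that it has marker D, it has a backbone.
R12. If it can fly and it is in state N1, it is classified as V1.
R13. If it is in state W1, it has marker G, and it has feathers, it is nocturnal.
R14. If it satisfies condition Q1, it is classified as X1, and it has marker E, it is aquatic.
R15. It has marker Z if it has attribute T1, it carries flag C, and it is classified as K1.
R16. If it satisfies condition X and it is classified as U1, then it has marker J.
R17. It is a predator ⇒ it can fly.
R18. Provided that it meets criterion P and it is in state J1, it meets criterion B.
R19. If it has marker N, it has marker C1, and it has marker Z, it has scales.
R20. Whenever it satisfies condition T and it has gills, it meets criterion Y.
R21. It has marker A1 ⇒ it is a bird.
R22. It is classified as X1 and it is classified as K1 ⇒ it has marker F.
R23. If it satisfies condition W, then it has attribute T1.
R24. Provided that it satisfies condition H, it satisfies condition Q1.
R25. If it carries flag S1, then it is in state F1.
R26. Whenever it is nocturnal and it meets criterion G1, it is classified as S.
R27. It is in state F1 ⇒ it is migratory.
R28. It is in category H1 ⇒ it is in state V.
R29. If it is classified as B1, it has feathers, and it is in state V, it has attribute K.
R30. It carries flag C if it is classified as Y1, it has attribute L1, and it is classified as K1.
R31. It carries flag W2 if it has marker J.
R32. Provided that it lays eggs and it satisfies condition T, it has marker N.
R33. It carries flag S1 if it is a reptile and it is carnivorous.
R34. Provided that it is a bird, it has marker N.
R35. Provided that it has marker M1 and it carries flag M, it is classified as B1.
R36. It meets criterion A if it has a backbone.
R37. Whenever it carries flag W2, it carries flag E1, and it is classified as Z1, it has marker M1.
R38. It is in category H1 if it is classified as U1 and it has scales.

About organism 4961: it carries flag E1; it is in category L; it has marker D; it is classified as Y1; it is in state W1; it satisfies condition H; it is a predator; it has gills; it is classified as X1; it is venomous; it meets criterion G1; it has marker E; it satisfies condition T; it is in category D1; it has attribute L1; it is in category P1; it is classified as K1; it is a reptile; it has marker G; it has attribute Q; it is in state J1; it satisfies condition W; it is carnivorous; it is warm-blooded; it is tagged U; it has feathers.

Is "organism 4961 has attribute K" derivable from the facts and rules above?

No

Forward chaining from the given facts derives: is in state N1, meets criterion P, has a backbone, is nocturnal, can fly, meets criterion B, meets criterion Y, has marker F, has attribute T1, satisfies condition Q1, is classified as S, carries flag C, carries flag S1, meets criterion A, has marker C1, is classified as Z1, is an invertebrate, is a mammal, is classified as V1, is aquatic, has marker Z, is in state F1, is migratory, carries flag M, has marker J, is classified as U1, carries flag W2, has marker M1, is classified as B1.
The only rule concluding "it has attribute K" is R29, which needs "it is in state V"; that is never established.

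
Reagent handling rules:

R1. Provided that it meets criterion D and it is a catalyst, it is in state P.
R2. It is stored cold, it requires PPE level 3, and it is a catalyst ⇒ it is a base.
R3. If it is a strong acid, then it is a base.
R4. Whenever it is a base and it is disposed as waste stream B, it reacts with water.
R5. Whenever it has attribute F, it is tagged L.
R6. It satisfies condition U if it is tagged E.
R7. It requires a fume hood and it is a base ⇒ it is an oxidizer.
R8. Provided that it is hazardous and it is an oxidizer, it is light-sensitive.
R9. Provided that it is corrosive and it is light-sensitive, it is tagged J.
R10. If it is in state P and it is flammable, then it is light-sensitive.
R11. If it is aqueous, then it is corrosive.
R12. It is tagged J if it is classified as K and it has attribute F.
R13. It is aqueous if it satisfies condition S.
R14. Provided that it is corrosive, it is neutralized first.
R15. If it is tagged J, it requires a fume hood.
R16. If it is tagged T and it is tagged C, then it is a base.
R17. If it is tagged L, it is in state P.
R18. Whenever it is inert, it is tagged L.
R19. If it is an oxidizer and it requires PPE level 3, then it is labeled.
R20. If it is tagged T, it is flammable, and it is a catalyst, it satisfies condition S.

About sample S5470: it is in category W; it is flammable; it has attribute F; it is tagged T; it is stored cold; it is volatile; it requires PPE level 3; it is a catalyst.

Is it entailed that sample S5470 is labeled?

By R2 (it is stored cold, it requires PPE level 3, it is a catalyst): it is a base.
By R5 (it has attribute F): it is tagged L.
By R17 (it is tagged L): it is in state P.
By R20 (it is tagged T, it is flammable, it is a catalyst): it satisfies condition S.
By R10 (it is in state P, it is flammable): it is light-sensitive.
By R13 (it satisfies condition S): it is aqueous.
By R11 (it is aqueous): it is corrosive.
By R9 (it is corrosive, it is light-sensitive): it is tagged J.
By R15 (it is tagged J): it requires a fume hood.
By R7 (it requires a fume hood, it is a base): it is an oxidizer.
By R19 (it is an oxidizer, it requires PPE level 3): it is labeled.

Yes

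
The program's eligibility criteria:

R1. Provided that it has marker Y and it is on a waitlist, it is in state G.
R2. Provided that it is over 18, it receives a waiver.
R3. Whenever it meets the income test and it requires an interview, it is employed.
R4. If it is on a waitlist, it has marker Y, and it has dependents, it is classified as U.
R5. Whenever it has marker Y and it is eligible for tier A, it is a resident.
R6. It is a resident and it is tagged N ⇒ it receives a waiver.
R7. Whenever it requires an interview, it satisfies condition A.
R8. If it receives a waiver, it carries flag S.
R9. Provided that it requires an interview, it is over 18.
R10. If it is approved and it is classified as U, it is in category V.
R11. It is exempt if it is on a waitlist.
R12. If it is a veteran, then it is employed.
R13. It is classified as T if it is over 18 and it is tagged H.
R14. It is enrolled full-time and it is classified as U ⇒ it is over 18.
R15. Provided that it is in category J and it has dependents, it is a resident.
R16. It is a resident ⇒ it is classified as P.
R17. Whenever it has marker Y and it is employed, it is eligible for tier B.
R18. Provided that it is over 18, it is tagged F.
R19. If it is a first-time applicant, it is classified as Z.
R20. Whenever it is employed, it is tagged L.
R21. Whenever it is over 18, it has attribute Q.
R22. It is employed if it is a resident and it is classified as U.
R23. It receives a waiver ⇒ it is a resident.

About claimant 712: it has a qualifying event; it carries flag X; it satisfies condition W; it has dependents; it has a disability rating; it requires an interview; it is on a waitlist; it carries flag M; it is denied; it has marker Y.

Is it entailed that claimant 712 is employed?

Yes

By R4 (it is on a waitlist, it has marker Y, it has dependents): it is classified as U.
By R9 (it requires an interview): it is over 18.
By R2 (it is over 18): it receives a waiver.
By R23 (it receives a waiver): it is a resident.
By R22 (it is a resident, it is classified as U): it is employed.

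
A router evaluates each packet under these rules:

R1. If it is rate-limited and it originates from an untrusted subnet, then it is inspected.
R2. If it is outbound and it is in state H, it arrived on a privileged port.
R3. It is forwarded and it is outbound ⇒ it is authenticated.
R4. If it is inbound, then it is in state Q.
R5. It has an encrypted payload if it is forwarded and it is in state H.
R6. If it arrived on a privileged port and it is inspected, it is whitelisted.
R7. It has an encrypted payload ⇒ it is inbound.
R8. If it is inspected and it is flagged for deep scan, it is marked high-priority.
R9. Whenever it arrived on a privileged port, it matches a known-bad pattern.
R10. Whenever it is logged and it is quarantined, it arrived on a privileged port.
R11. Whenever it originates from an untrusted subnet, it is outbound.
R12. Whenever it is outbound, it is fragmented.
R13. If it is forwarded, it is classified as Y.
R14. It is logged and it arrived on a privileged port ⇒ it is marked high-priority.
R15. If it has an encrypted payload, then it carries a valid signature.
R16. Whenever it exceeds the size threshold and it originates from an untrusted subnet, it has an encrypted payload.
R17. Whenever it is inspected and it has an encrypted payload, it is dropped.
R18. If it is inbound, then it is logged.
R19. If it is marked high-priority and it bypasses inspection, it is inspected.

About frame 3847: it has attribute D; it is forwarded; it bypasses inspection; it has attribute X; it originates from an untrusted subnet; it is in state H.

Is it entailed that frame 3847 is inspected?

Yes

By R5 (it is forwarded, it is in state H): it has an encrypted payload.
By R7 (it has an encrypted payload): it is inbound.
By R11 (it originates from an untrusted subnet): it is outbound.
By R18 (it is inbound): it is logged.
By R2 (it is outbound, it is in state H): it arrived on a privileged port.
By R14 (it is logged, it arrived on a privileged port): it is marked high-priority.
By R19 (it is marked high-priority, it bypasses inspection): it is inspected.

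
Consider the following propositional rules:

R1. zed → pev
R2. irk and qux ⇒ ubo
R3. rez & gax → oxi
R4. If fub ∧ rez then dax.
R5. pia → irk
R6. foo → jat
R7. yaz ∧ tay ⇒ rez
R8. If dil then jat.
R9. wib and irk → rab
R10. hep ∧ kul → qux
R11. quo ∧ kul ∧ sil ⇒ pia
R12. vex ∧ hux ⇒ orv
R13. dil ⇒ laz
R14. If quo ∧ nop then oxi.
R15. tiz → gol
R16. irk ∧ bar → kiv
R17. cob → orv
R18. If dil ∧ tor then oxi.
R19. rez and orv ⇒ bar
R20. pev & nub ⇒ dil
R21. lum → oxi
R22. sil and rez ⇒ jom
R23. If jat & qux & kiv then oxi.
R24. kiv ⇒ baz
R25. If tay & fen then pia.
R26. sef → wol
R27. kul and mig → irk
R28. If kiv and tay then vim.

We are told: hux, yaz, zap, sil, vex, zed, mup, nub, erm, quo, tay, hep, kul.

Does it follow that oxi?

Yes

pev  (by R1: zed)
rez  (by R7: yaz, tay)
qux  (by R10: hep, kul)
pia  (by R11: quo, kul, sil)
orv  (by R12: vex, hux)
bar  (by R19: rez, orv)
dil  (by R20: pev, nub)
irk  (by R5: pia)
jat  (by R8: dil)
kiv  (by R16: irk, bar)
oxi  (by R23: jat, qux, kiv)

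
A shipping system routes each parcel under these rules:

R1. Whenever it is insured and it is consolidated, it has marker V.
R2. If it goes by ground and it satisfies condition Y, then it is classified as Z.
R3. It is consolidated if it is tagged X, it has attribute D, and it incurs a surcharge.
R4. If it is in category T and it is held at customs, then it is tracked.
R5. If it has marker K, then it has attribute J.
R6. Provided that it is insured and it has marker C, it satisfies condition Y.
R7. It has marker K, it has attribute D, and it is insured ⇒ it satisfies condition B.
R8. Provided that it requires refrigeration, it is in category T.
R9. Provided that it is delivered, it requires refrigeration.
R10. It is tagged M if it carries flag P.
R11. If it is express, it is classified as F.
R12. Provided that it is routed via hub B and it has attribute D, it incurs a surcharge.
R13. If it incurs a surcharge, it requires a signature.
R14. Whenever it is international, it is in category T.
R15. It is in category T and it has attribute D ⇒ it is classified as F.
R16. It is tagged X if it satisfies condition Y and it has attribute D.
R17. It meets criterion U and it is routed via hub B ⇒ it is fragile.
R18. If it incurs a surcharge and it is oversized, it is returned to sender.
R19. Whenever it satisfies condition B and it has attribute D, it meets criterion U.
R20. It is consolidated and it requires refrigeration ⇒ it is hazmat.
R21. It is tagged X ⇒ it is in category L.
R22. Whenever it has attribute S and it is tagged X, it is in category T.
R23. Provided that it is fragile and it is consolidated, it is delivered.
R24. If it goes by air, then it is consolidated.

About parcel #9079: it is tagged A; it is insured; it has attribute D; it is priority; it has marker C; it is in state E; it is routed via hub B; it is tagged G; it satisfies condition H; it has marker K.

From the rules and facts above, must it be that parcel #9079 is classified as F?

By R6 (it is insured, it has marker C): it satisfies condition Y.
By R7 (it has marker K, it has attribute D, it is insured): it satisfies condition B.
By R12 (it is routed via hub B, it has attribute D): it incurs a surcharge.
By R16 (it satisfies condition Y, it has attribute D): it is tagged X.
By R19 (it satisfies condition B, it has attribute D): it meets criterion U.
By R3 (it is tagged X, it has attribute D, it incurs a surcharge): it is consolidated.
By R17 (it meets criterion U, it is routed via hub B): it is fragile.
By R23 (it is fragile, it is consolidated): it is delivered.
By R9 (it is delivered): it requires refrigeration.
By R8 (it requires refrigeration): it is in category T.
By R15 (it is in category T, it has attribute D): it is classified as F.

Yes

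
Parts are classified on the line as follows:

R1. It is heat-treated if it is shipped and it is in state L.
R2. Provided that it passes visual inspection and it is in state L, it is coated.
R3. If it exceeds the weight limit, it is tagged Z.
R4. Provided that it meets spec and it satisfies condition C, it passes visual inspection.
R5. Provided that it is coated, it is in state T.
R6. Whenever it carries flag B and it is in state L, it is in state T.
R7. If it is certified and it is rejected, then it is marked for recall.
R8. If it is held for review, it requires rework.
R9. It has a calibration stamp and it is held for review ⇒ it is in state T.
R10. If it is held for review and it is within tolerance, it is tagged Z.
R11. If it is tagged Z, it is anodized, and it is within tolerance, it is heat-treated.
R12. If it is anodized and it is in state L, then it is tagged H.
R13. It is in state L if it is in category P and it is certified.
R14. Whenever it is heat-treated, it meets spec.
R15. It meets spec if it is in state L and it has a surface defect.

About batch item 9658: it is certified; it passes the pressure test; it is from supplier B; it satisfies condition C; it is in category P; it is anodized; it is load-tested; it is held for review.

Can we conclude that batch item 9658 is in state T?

No

Forward chaining from the given facts derives: requires rework, is in state L, is tagged H.
Rules concluding "it is in state T": R5 needs "it is coated"; R6 needs "it carries flag B"; R9 needs "it has a calibration stamp" — none of these are established.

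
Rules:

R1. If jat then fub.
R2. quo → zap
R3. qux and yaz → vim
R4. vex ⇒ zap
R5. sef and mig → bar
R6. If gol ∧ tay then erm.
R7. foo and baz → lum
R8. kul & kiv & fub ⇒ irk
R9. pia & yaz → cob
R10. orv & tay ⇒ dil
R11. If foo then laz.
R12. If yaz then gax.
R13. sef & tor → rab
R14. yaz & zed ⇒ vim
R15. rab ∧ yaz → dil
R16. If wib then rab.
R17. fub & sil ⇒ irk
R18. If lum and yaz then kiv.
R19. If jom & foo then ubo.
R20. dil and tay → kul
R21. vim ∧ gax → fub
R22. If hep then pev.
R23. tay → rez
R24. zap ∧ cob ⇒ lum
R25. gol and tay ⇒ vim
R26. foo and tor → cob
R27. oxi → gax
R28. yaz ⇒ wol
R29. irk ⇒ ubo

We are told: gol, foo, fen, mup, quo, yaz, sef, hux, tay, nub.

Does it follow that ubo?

Forward chaining from the given facts derives: zap, erm, laz, gax, rez, vim, wol, fub.
Rules concluding ubo: R19 needs jom; R29 needs irk — none of these are established.

No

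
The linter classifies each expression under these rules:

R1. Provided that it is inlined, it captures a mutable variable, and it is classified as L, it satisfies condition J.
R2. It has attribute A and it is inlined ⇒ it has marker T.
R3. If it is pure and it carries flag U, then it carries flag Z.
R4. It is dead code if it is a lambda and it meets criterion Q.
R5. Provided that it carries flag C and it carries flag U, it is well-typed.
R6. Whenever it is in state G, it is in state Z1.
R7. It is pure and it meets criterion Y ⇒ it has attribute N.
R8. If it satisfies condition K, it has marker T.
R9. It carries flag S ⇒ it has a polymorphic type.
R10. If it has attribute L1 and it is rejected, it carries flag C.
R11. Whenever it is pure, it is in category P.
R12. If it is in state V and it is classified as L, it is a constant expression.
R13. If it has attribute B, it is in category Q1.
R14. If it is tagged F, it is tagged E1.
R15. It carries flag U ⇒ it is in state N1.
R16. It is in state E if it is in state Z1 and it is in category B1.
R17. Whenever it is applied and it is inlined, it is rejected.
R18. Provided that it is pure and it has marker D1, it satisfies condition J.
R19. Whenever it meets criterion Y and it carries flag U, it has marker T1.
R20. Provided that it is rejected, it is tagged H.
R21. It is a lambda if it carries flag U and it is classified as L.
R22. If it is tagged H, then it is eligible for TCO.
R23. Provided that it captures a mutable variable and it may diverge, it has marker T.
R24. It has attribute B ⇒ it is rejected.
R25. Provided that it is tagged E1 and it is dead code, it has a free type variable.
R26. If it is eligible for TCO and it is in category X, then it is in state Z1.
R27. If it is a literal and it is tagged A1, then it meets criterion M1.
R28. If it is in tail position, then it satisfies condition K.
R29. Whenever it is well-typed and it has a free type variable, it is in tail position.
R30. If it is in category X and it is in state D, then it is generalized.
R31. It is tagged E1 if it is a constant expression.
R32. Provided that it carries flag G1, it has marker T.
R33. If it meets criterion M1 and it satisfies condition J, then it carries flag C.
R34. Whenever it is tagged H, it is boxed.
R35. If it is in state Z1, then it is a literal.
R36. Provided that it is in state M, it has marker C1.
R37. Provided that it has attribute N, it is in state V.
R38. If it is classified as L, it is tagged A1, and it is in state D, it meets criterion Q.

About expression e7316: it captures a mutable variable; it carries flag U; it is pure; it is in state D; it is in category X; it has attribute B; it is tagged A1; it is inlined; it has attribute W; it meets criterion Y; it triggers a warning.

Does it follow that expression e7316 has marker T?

No

Forward chaining from the given facts derives: carries flag Z, has attribute N, is in category P, is in category Q1, is in state N1, has marker T1, is rejected, is generalized, is in state V, is tagged H, is eligible for TCO, is in state Z1, is boxed, is a literal, meets criterion M1.
Rules concluding "it has marker T": R2 needs "it has attribute A"; R8 needs "it satisfies condition K"; R23 needs "it may diverge"; R32 needs "it carries flag G1" — none of these are established.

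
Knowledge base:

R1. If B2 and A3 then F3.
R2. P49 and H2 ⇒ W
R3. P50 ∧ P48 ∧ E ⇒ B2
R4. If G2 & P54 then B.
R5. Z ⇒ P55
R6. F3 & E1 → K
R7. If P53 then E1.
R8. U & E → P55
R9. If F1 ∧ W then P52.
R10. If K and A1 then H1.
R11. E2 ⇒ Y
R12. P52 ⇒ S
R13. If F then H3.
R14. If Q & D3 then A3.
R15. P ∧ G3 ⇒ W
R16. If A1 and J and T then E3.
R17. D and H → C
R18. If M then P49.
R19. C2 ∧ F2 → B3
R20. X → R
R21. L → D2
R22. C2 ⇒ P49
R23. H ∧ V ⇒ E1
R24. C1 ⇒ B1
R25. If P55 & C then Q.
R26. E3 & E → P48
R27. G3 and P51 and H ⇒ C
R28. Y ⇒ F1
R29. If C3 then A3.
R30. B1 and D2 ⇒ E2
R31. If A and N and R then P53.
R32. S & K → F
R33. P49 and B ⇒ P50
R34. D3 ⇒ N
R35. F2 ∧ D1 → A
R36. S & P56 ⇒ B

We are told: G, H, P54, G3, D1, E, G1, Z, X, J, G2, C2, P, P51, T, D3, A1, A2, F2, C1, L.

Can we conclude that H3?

B  (by R4: G2, P54)
P55  (by R5: Z)
W  (by R15: P, G3)
E3  (by R16: A1, J, T)
R  (by R20: X)
D2  (by R21: L)
P49  (by R22: C2)
B1  (by R24: C1)
P48  (by R26: E3, E)
C  (by R27: G3, P51, H)
E2  (by R30: B1, D2)
P50  (by R33: P49, B)
N  (by R34: D3)
A  (by R35: F2, D1)
B2  (by R3: P50, P48, E)
Y  (by R11: E2)
Q  (by R25: P55, C)
F1  (by R28: Y)
P53  (by R31: A, N, R)
E1  (by R7: P53)
P52  (by R9: F1, W)
S  (by R12: P52)
A3  (by R14: Q, D3)
F3  (by R1: B2, A3)
K  (by R6: F3, E1)
F  (by R32: S, K)
H3  (by R13: F)

Yes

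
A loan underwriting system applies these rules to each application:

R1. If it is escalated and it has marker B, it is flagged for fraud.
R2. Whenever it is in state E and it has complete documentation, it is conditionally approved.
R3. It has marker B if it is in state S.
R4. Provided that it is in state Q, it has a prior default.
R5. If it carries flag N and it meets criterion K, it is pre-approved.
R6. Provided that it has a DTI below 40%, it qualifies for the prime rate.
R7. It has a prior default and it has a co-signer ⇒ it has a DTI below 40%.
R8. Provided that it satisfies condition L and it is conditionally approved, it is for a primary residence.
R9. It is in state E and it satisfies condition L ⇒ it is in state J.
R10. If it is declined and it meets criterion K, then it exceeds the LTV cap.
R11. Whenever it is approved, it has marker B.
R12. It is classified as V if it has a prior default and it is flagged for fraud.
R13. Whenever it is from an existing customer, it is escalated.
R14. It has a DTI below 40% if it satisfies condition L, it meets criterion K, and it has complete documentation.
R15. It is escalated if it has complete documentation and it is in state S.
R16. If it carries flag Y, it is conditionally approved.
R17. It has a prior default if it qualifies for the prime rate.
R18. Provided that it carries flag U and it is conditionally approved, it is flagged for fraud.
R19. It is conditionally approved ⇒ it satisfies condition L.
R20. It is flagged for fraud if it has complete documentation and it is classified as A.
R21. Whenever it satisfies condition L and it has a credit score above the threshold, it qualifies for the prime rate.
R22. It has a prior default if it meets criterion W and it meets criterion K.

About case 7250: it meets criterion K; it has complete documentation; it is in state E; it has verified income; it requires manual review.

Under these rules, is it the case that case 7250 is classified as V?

No

Forward chaining from the given facts derives: is conditionally approved, satisfies condition L, is for a primary residence, is in state J, has a DTI below 40%, qualifies for the prime rate, has a prior default.
The only rule concluding "it is classified as V" is R12, which needs "it is flagged for fraud"; that is never established.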